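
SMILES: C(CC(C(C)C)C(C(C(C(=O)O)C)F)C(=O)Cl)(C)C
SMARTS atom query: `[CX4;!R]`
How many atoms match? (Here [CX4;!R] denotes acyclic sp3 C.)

The query [CX4;!R] means: aliphatic carbon with four total connections, not in a ring.
Check the 19 heavy atoms by environment: 12× C (X4, acyclic) → match; 2× C (X3, acyclic) → no; 2× O (X1, acyclic) → no; 1× Cl (X1, acyclic) → no; 1× F (X1, acyclic) → no; 1× O (X2, acyclic) → no.
That gives 12 matching atoms.

12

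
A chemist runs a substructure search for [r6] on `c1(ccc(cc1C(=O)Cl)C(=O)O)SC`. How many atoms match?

6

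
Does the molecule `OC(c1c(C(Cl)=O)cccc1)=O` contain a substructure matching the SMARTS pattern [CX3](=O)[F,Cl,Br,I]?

Yes

The pattern [CX3](=O)[F,Cl,Br,I] describes a carbonyl carbon bonded to a halogen — an acyl halide.
The molecule carries an acyl chloride (-C(=O)Cl), whose atoms satisfy every constraint of the query, so the pattern matches.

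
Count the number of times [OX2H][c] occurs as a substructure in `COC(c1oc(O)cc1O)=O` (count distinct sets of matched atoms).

[OX2H][c] is the SMARTS for a phenol: a hydroxyl oxygen attached to an aromatic carbon.
The molecule carries 2 separate instances of a hydroxyl group (-OH) meeting every constraint; each maps to a distinct set of atoms, giving 2 matches.

2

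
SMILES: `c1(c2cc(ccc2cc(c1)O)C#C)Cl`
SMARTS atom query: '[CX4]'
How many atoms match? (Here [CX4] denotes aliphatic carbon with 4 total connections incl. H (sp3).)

The query [CX4] means: C with X4: aliphatic carbon with exactly 4 total connections (bonds + H).
Check the 14 heavy atoms by environment: 10× c (aromatic, X3) → no; 2× C (X2) → no; 1× Cl (X1) → no; 1× O (X2) → no.
No environment satisfies the query, so 0 matching atoms.

0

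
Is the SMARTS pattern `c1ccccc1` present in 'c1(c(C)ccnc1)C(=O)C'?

The pattern c1ccccc1 describes six aromatic carbons in a ring — a benzene ring.
The closest candidate here is a methyl group (-CH3), but no six-membered all-carbon aromatic ring is present. No other fragment satisfies the full query, so there is no match.

No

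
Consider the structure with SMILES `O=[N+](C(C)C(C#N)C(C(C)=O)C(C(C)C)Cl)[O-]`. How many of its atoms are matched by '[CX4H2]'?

Check the 17 heavy atoms by environment: 4× C (H3, X4) → no; 5× C (H1, X4) → no; 1× N (charge +1, H0, X3) → no; 1× O (charge -1, H0, X1) → no; 2× O (H0, X1) → no; 1× C (H0, X3) → no; 1× C (H0, X2) → no; 1× N (H0, X1) → no; 1× Cl (H0, X1) → no.
No environment satisfies the query, so 0 matching atoms.

0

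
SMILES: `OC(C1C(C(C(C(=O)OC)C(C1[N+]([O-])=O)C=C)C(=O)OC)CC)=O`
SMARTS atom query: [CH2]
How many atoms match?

2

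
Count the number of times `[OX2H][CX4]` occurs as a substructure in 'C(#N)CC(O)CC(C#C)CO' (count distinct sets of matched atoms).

2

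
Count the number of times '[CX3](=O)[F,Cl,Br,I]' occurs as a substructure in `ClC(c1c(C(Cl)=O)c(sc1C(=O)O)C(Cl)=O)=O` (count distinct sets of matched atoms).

3

[CX3](=O)[F,Cl,Br,I] is the SMARTS for an acyl halide: a carbonyl carbon bonded to a halogen.
The molecule carries 3 separate instances of an acyl chloride (-C(=O)Cl) meeting every constraint; each maps to a distinct set of atoms, giving 3 matches.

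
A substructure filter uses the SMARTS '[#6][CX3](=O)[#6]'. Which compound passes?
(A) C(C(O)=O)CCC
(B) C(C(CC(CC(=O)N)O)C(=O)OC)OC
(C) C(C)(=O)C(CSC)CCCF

[#6][CX3](=O)[#6] describes a carbonyl carbon (no H) flanked by two carbons (a ketone).
(A) has a carboxylic acid group (-C(=O)OH) but one neighbour of the carbonyl carbon is O, not C.
(B) has a primary amide (-C(=O)NH2) but one neighbour of the carbonyl carbon is N, not C.
(C) contains an acetyl/ketone group (-C(=O)CH3), which satisfies every atom and bond constraint.
So the answer is (C).

C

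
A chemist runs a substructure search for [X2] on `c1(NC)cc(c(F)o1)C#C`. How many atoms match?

3

Check the 10 heavy atoms by environment: 1× o (aromatic, X2) → match; 4× c (aromatic, X3) → no; 2× C (X2) → match; 1× N (X3) → no; 1× C (X4) → no; 1× F (X1) → no.
Summing the matching environments: 1 + 2 = 3 matching atoms.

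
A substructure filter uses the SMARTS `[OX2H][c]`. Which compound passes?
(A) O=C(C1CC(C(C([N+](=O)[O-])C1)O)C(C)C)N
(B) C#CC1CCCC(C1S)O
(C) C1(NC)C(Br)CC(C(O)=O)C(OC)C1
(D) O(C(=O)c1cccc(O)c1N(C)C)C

[OX2H][c] describes a hydroxyl oxygen attached to an aromatic carbon (a phenol).
(A) has a hydroxyl group (-OH) but the -OH is on an aliphatic carbon, not an aromatic c.
(B) has a hydroxyl group (-OH) but the -OH is on an aliphatic carbon, not an aromatic c.
(C) has a methoxy ether (-OCH3) but the oxygen has H0, not H1.
(D) contains a hydroxyl group (-OH), which satisfies every atom and bond constraint.
So the answer is (D).

D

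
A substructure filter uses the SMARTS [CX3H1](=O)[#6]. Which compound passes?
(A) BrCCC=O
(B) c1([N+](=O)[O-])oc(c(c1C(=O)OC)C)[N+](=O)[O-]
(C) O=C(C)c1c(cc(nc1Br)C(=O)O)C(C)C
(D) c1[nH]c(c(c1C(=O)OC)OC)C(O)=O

[CX3H1](=O)[#6] describes an sp2 carbon with one H, double-bonded to O and single-bonded to carbon (an aldehyde).
(A) contains an aldehyde (-CHO), which satisfies every atom and bond constraint.
(B) has a methyl-ester group (-C(=O)OCH3) but the carbonyl carbon has H0, not H1.
(C) has an acetyl/ketone group (-C(=O)CH3) but the carbonyl carbon has H0 (two carbon neighbours), not H1.
(D) has a methyl-ester group (-C(=O)OCH3) but the carbonyl carbon has H0, not H1.
So the answer is (A).

A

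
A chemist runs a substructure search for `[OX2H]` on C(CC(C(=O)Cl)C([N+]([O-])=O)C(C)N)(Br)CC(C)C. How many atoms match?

The query [OX2H] means: aliphatic oxygen with two connections, one of which is H — an -OH oxygen.
Check the 18 heavy atoms by environment: 3× C (H3, X4) → no; 5× C (H1, X4) → no; 2× C (H2, X4) → no; 1× N (charge +1, H0, X3) → no; 1× O (charge -1, H0, X1) → no; 2× O (H0, X1) → no; 1× C (H0, X3) → no; 1× Cl (H0, X1) → no; 1× N (H2, X3) → no; 1× Br (H0, X1) → no.
No environment satisfies the query, so 0 matching atoms.

0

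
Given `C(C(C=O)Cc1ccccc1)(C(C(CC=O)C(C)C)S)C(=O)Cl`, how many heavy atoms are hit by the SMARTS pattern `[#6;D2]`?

9

Check the 23 heavy atoms by environment: 4× C (D2) → match; 6× C (D3) → no; 3× O (D1) → no; 1× Cl (D1) → no; 1× S (D1) → no; 2× C (D1) → no; 1× c (aromatic, D3) → no; 5× c (aromatic, D2) → match.
Summing the matching environments: 4 + 5 = 9 matching atoms.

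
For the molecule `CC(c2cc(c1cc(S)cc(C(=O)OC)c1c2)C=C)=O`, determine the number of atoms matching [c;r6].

Check the 20 heavy atoms by environment: 10× c (aromatic, in 6-ring) → match; 6× C (acyclic) → no; 3× O (acyclic) → no; 1× S (acyclic) → no.
That gives 10 matching atoms.

10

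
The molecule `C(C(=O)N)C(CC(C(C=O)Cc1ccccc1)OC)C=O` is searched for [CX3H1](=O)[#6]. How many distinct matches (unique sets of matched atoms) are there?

2

[CX3H1](=O)[#6] is the SMARTS for an aldehyde: an sp2 carbon with one H, double-bonded to O and single-bonded to carbon.
The molecule carries 2 separate instances of an aldehyde (-CHO) meeting every constraint; each maps to a distinct set of atoms, giving 2 matches.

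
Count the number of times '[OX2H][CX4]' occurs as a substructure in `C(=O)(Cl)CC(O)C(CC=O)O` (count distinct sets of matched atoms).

[OX2H][CX4] is the SMARTS for an aliphatic alcohol: a hydroxyl oxygen bound to an sp3 (X4) carbon.
The molecule carries 2 separate instances of a hydroxyl group (-OH) meeting every constraint; each maps to a distinct set of atoms, giving 2 matches.

2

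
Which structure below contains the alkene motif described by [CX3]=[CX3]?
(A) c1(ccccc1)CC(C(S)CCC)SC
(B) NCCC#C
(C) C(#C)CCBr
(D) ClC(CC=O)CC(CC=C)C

[CX3]=[CX3] describes a non-aromatic C=C double bond between two sp2 carbons (an alkene).
(A) has an ethyl group (-CH2CH3) but its C-C bond is a single bond between CX4 carbons, not CX3=CX3.
(B) has an ethynyl group (-C#CH) but the C-C bond is a triple bond, not a double bond.
(C) has an ethynyl group (-C#CH) but the C-C bond is a triple bond, not a double bond.
(D) contains a vinyl group (-CH=CH2), which satisfies every atom and bond constraint.
So the answer is (D).

D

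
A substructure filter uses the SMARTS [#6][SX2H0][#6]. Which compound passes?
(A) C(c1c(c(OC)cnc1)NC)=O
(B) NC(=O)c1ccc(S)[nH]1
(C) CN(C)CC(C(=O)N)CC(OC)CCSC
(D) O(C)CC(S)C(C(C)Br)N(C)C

[#6][SX2H0][#6] describes an aliphatic sulfur bridging two carbons with no H on the sulfur (a thioether).
(A) has a methoxy ether (-OCH3) but the bridging atom is O, not S.
(B) has a thiol (-SH) but the sulfur has H1, not H0 bridging two carbons.
(C) contains a methylthio ether (-SCH3), which satisfies every atom and bond constraint.
(D) has a thiol (-SH) but the sulfur has H1, not H0 bridging two carbons.
So the answer is (C).

C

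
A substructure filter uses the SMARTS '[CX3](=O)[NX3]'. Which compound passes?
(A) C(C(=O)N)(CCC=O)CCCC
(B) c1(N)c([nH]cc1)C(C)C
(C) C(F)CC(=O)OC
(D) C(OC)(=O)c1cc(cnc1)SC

A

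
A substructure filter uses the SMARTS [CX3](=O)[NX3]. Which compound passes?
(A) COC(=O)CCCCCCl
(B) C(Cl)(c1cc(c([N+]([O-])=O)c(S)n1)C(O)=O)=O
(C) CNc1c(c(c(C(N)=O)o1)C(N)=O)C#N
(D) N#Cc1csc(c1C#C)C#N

[CX3](=O)[NX3] describes a carbonyl carbon bonded to a trivalent nitrogen (an amide).
(A) has a methyl-ester group (-C(=O)OCH3) but the carbonyl is bonded to O, not to an NX3 nitrogen.
(B) has a carboxylic acid group (-C(=O)OH) but the carbonyl is bonded to O, not to an NX3 nitrogen.
(C) contains a primary amide (-C(=O)NH2), which satisfies every atom and bond constraint.
(D) has a nitrile (-C#N) but the nitrile N is NX1 (triple-bonded), not NX3.
So the answer is (C).

C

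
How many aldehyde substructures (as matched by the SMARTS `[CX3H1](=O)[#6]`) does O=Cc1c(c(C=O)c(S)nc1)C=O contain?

3

[CX3H1](=O)[#6] is the SMARTS for an aldehyde: an sp2 carbon with one H, double-bonded to O and single-bonded to carbon.
The molecule carries 3 separate instances of an aldehyde (-CHO) meeting every constraint; each maps to a distinct set of atoms, giving 3 matches.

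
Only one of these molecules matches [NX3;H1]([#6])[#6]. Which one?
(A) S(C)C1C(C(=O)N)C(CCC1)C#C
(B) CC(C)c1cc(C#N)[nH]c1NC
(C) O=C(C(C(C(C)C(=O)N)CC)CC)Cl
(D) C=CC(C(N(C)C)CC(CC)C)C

[NX3;H1]([#6])[#6] describes a trivalent nitrogen with one H, bonded to two carbons (a secondary amine).
(A) has a primary amide (-C(=O)NH2) but the -C(=O)NH2 nitrogen has H2, not H1.
(B) contains an N-methylamino group (-NHCH3), which satisfies every atom and bond constraint.
(C) has a primary amide (-C(=O)NH2) but the -C(=O)NH2 nitrogen has H2, not H1.
(D) has a dimethylamino group (-N(CH3)2) but the nitrogen has H0, not H1.
So the answer is (B).

B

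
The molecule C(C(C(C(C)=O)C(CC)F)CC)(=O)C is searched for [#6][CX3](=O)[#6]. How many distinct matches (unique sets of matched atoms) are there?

2

[#6][CX3](=O)[#6] is the SMARTS for a ketone: a carbonyl carbon (no H) flanked by two carbons.
The molecule carries 2 separate instances of an acetyl/ketone group (-C(=O)CH3) meeting every constraint; each maps to a distinct set of atoms, giving 2 matches.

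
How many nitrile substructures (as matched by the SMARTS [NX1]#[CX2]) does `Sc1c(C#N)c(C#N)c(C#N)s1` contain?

[NX1]#[CX2] is the SMARTS for a nitrile: a nitrogen triple-bonded to a two-connected carbon.
The molecule carries 3 separate instances of a nitrile (-C#N) meeting every constraint; each maps to a distinct set of atoms, giving 3 matches.

3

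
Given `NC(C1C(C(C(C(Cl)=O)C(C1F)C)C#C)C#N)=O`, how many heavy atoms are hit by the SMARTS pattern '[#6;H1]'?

The query [#6;H1] means: any carbon bearing exactly one hydrogen.
Check the 18 heavy atoms by environment: 7× C (H1) → match; 1× F (H0) → no; 4× C (H0) → no; 1× N (H0) → no; 1× C (H3) → no; 2× O (H0) → no; 1× N (H2) → no; 1× Cl (H0) → no.
That gives 7 matching atoms.

7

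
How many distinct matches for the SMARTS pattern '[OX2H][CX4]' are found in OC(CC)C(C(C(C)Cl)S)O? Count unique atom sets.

2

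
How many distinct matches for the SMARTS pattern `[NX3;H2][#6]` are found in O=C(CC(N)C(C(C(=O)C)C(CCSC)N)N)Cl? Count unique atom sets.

3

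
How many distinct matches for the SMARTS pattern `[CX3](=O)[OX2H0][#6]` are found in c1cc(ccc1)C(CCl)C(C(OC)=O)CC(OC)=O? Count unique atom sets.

[CX3](=O)[OX2H0][#6] is the SMARTS for an ester: a carbonyl carbon bonded to an oxygen that is itself bonded to carbon (no H on that O).
The molecule carries 2 separate instances of a methyl-ester group (-C(=O)OCH3) meeting every constraint; each maps to a distinct set of atoms, giving 2 matches.

2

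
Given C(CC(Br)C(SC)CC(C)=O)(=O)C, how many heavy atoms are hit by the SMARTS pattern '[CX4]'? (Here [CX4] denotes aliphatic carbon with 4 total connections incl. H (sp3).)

7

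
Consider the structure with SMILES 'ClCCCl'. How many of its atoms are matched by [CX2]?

The query [CX2] means: C with X2: aliphatic carbon with exactly 2 total connections.
Check the 4 heavy atoms by environment: 2× C (X4) → no; 2× Cl (X1) → no.
No environment satisfies the query, so 0 matching atoms.

0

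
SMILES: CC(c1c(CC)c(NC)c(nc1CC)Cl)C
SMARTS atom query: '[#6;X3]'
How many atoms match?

Check the 16 heavy atoms by environment: 1× n (aromatic, X2) → no; 5× c (aromatic, X3) → match; 8× C (X4) → no; 1× N (X3) → no; 1× Cl (X1) → no.
That gives 5 matching atoms.

5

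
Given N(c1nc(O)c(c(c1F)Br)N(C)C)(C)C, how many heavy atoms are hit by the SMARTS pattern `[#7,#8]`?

4

The query [#7,#8] means: nitrogen or oxygen (comma = OR).
Check the 15 heavy atoms by environment: 1× n (aromatic) → match; 5× c (aromatic) → no; 1× Br → no; 2× N → match; 4× C → no; 1× F → no; 1× O → match.
Summing the matching environments: 1 + 2 + 1 = 4 matching atoms.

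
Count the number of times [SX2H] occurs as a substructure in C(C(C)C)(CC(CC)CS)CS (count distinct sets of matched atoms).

2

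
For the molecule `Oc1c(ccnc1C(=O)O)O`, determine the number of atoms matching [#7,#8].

5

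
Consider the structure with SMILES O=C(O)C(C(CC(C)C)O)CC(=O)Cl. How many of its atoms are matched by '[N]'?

0

Check the 14 heavy atoms by environment: 9× C → no; 4× O → no; 1× Cl → no.
No environment satisfies the query, so 0 matching atoms.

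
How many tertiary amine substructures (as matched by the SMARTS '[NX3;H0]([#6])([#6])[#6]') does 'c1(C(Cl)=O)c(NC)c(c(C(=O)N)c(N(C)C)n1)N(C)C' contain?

[NX3;H0]([#6])([#6])[#6] is the SMARTS for a tertiary amine: a trivalent nitrogen with no H, bonded to three carbons.
The molecule carries 2 separate instances of a dimethylamino group (-N(CH3)2) meeting every constraint; each maps to a distinct set of atoms, giving 2 matches.

2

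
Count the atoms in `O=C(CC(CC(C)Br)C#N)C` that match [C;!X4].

2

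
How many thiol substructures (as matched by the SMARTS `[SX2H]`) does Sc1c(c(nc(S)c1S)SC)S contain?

4

[SX2H] is the SMARTS for a thiol: an aliphatic sulfur with two connections, one being H.
The molecule carries 4 separate instances of a thiol (-SH) meeting every constraint; each maps to a distinct set of atoms, giving 4 matches.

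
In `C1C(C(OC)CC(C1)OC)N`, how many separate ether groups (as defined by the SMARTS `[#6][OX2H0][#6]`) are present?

2

[#6][OX2H0][#6] is the SMARTS for an ether: an aliphatic oxygen bridging two carbons with no H on the oxygen.
The molecule carries 2 separate instances of a methoxy ether (-OCH3) meeting every constraint; each maps to a distinct set of atoms, giving 2 matches.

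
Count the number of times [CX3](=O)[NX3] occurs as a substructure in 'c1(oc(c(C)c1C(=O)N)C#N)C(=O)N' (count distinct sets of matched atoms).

[CX3](=O)[NX3] is the SMARTS for an amide: a carbonyl carbon bonded to a trivalent nitrogen.
The molecule carries 2 separate instances of a primary amide (-C(=O)NH2) meeting every constraint; each maps to a distinct set of atoms, giving 2 matches.

2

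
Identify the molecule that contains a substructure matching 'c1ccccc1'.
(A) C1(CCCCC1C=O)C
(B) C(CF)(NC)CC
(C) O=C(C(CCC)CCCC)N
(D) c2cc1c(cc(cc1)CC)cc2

D

c1ccccc1 describes six aromatic carbons in a ring (a benzene ring).
(A) has a methyl group (-CH3) but no six-membered all-carbon aromatic ring is present.
(B) has a methyl group (-CH3) but no six-membered all-carbon aromatic ring is present.
(C) has a methyl group (-CH3) but no six-membered all-carbon aromatic ring is present.
(D) contains the required atom environment, so the pattern matches.
So the answer is (D).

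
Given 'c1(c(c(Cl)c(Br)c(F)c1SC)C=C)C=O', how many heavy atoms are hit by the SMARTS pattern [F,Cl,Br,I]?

3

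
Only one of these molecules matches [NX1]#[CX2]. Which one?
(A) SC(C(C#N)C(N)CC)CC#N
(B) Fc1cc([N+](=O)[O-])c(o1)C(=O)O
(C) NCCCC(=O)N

[NX1]#[CX2] describes a nitrogen triple-bonded to a two-connected carbon (a nitrile).
(A) contains a nitrile (-C#N), which satisfies every atom and bond constraint.
(B) has a nitro group (-[N+](=O)[O-]) but there is no C#N triple bond.
(C) has a primary amino group (-NH2) but the nitrogen is NX3 (three connections), not NX1 triple-bonded.
So the answer is (A).

A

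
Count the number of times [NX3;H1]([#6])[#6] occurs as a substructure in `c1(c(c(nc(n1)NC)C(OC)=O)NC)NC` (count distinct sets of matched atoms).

3

[NX3;H1]([#6])[#6] is the SMARTS for a secondary amine: a trivalent nitrogen with one H, bonded to two carbons.
The molecule carries 3 separate instances of an N-methylamino group (-NHCH3) meeting every constraint; each maps to a distinct set of atoms, giving 3 matches.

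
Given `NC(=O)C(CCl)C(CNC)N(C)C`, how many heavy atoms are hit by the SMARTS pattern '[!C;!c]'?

5

The query [!C;!c] means: neither aliphatic nor aromatic carbon — same as [!#6].
Check the 13 heavy atoms by environment: 8× C → no; 1× O → match; 3× N → match; 1× Cl → match.
Summing the matching environments: 1 + 3 + 1 = 5 matching atoms.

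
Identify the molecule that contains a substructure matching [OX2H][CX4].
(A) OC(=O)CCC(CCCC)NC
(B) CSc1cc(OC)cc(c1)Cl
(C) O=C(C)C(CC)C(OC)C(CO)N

C

[OX2H][CX4] describes a hydroxyl oxygen bound to an sp3 (X4) carbon (an aliphatic alcohol).
(A) has a carboxylic acid group (-C(=O)OH) but the -OH is on a CX3 carbonyl carbon, not a CX4 carbon.
(B) has a methoxy ether (-OCH3) but the oxygen has H0 (ether), not H1.
(C) contains a hydroxyl group (-OH), which satisfies every atom and bond constraint.
So the answer is (C).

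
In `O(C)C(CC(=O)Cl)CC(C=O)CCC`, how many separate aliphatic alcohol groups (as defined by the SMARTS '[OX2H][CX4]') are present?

0

[OX2H][CX4] is the SMARTS for an aliphatic alcohol: a hydroxyl oxygen bound to an sp3 (X4) carbon.
The molecule has a methoxy ether (-OCH3), but the oxygen has H0 (ether), not H1; nothing else fits, so there are 0 matches.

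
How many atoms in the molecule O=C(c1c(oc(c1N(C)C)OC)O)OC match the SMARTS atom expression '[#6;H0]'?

5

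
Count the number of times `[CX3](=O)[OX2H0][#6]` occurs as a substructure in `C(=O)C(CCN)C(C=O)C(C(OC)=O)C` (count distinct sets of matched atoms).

[CX3](=O)[OX2H0][#6] is the SMARTS for an ester: a carbonyl carbon bonded to an oxygen that is itself bonded to carbon (no H on that O).
Exactly one fragment in the molecule meets all constraints, giving 1 match.

1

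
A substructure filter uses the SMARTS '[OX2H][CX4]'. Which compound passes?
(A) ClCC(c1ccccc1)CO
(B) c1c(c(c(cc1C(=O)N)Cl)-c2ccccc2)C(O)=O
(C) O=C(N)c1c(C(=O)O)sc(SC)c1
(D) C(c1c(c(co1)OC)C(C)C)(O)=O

[OX2H][CX4] describes a hydroxyl oxygen bound to an sp3 (X4) carbon (an aliphatic alcohol).
(A) contains a hydroxyl group (-OH), which satisfies every atom and bond constraint.
(B) has a carboxylic acid group (-C(=O)OH) but the -OH is on a CX3 carbonyl carbon, not a CX4 carbon.
(C) has a carboxylic acid group (-C(=O)OH) but the -OH is on a CX3 carbonyl carbon, not a CX4 carbon.
(D) has a carboxylic acid group (-C(=O)OH) but the -OH is on a CX3 carbonyl carbon, not a CX4 carbon.
So the answer is (A).

A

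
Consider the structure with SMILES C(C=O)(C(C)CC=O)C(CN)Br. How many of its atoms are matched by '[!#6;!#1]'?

The query [!#6;!#1] means: not carbon and not hydrogen — any heteroatom.
Check the 12 heavy atoms by environment: 8× C → no; 2× O → match; 1× Br → match; 1× N → match.
Summing the matching environments: 2 + 1 + 1 = 4 matching atoms.

4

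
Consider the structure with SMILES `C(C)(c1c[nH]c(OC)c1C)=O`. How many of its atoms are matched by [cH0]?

The query [cH0] means: aromatic carbon with no attached hydrogen (substituted or ring-fusion).
Check the 11 heavy atoms by environment: 1× n (aromatic, H1) → no; 1× c (aromatic, H1) → no; 3× c (aromatic, H0) → match; 1× C (H0) → no; 2× O (H0) → no; 3× C (H3) → no.
That gives 3 matching atoms.

3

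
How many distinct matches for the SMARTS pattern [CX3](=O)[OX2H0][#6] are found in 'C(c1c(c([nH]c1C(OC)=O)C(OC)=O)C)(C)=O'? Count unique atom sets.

2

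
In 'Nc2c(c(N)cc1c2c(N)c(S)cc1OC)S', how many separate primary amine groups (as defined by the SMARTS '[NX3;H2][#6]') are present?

[NX3;H2][#6] is the SMARTS for a primary amine: a trivalent nitrogen with two H attached to carbon.
The molecule carries 3 separate instances of a primary amino group (-NH2) meeting every constraint; each maps to a distinct set of atoms, giving 3 matches.

3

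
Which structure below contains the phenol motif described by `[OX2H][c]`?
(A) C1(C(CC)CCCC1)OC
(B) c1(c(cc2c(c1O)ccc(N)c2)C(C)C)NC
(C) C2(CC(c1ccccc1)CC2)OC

B

[OX2H][c] describes a hydroxyl oxygen attached to an aromatic carbon (a phenol).
(A) has a methoxy ether (-OCH3) but the oxygen has H0, not H1.
(B) contains a hydroxyl group (-OH), which satisfies every atom and bond constraint.
(C) has a methoxy ether (-OCH3) but the oxygen has H0, not H1.
So the answer is (B).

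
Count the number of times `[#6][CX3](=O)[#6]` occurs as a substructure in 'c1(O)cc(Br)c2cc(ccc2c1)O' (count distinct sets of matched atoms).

[#6][CX3](=O)[#6] is the SMARTS for a ketone: a carbonyl carbon (no H) flanked by two carbons.
No fragment in the molecule satisfies every constraint, giving 0 matches.

0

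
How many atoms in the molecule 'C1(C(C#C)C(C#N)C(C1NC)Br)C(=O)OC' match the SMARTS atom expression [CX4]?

7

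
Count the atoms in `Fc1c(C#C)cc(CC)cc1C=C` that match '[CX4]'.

2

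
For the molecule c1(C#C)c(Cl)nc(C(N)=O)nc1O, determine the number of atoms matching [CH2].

The query [CH2] means: aliphatic carbon with exactly two hydrogens.
Check the 13 heavy atoms by environment: 2× n (aromatic, H0) → no; 4× c (aromatic, H0) → no; 2× C (H0) → no; 1× O (H0) → no; 1× N (H2) → no; 1× O (H1) → no; 1× C (H1) → no; 1× Cl (H0) → no.
No environment satisfies the query, so 0 matching atoms.

0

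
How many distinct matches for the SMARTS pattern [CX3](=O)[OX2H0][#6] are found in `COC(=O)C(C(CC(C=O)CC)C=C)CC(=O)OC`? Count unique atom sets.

2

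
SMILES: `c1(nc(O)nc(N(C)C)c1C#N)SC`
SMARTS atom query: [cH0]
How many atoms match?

4

The query [cH0] means: aromatic carbon with no attached hydrogen (substituted or ring-fusion).
Check the 14 heavy atoms by environment: 2× n (aromatic, H0) → no; 4× c (aromatic, H0) → match; 2× N (H0) → no; 3× C (H3) → no; 1× O (H1) → no; 1× S (H0) → no; 1× C (H0) → no.
That gives 4 matching atoms.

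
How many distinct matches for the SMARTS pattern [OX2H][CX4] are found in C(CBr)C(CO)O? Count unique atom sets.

[OX2H][CX4] is the SMARTS for an aliphatic alcohol: a hydroxyl oxygen bound to an sp3 (X4) carbon.
The molecule carries 2 separate instances of a hydroxyl group (-OH) meeting every constraint; each maps to a distinct set of atoms, giving 2 matches.

2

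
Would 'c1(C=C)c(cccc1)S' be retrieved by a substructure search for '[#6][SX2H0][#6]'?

No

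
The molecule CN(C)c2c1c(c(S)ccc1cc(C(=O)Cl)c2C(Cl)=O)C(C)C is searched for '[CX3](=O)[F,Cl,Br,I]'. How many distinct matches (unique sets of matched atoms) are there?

[CX3](=O)[F,Cl,Br,I] is the SMARTS for an acyl halide: a carbonyl carbon bonded to a halogen.
The molecule carries 2 separate instances of an acyl chloride (-C(=O)Cl) meeting every constraint; each maps to a distinct set of atoms, giving 2 matches.

2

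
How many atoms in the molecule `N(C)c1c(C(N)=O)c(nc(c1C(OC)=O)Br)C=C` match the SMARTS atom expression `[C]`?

The query [C] means: uppercase C matches aliphatic (non-aromatic) carbon only.
Check the 18 heavy atoms by environment: 1× n (aromatic) → no; 5× c (aromatic) → no; 1× Br → no; 6× C → match; 3× O → no; 2× N → no.
That gives 6 matching atoms.

6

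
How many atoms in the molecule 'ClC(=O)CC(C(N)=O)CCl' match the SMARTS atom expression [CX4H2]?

2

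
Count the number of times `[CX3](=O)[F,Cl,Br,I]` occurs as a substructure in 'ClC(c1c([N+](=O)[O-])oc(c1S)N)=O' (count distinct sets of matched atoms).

1

[CX3](=O)[F,Cl,Br,I] is the SMARTS for an acyl halide: a carbonyl carbon bonded to a halogen.
Exactly one fragment in the molecule meets all constraints, giving 1 match.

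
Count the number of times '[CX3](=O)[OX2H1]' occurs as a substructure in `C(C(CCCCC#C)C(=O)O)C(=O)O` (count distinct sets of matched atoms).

2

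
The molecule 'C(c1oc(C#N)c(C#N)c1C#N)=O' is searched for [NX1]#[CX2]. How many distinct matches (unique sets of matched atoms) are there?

3

[NX1]#[CX2] is the SMARTS for a nitrile: a nitrogen triple-bonded to a two-connected carbon.
The molecule carries 3 separate instances of a nitrile (-C#N) meeting every constraint; each maps to a distinct set of atoms, giving 3 matches.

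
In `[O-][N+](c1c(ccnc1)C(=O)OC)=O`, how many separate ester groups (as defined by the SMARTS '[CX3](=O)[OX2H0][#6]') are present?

1

[CX3](=O)[OX2H0][#6] is the SMARTS for an ester: a carbonyl carbon bonded to an oxygen that is itself bonded to carbon (no H on that O).
Exactly one fragment in the molecule meets all constraints, giving 1 match.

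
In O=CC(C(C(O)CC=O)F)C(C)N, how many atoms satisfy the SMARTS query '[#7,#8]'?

The query [#7,#8] means: nitrogen or oxygen (comma = OR).
Check the 13 heavy atoms by environment: 8× C → no; 3× O → match; 1× F → no; 1× N → match.
Summing the matching environments: 3 + 1 = 4 matching atoms.

4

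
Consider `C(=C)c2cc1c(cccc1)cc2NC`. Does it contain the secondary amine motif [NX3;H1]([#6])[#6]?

Yes

The pattern [NX3;H1]([#6])[#6] describes a trivalent nitrogen with one H, bonded to two carbons — a secondary amine.
The molecule carries an N-methylamino group (-NHCH3), whose atoms satisfy every constraint of the query, so the pattern matches.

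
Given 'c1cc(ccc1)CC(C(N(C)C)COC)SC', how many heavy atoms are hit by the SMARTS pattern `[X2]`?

2

The query [X2] means: any atom with exactly two total connections (bonds + H).
Check the 17 heavy atoms by environment: 8× C (X4) → no; 1× O (X2) → match; 1× S (X2) → match; 1× N (X3) → no; 6× c (aromatic, X3) → no.
Summing the matching environments: 1 + 1 = 2 matching atoms.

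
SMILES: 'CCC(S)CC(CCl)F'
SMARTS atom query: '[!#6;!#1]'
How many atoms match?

The query [!#6;!#1] means: not carbon and not hydrogen — any heteroatom.
Check the 9 heavy atoms by environment: 6× C → no; 1× S → match; 1× F → match; 1× Cl → match.
Summing the matching environments: 1 + 1 + 1 = 3 matching atoms.

3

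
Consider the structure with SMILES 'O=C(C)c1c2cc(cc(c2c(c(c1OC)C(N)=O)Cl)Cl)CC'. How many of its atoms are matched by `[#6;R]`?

10

The query [#6;R] means: carbon that is part of a ring.
Check the 22 heavy atoms by environment: 10× c (aromatic, in 6-ring) → match; 2× Cl (acyclic) → no; 3× O (acyclic) → no; 6× C (acyclic) → no; 1× N (acyclic) → no.
That gives 10 matching atoms.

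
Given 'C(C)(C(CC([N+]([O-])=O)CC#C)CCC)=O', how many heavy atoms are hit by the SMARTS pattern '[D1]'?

6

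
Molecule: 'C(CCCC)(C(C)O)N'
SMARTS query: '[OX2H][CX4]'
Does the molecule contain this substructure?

Yes

The pattern [OX2H][CX4] describes a hydroxyl oxygen bound to an sp3 (X4) carbon — an aliphatic alcohol.
The molecule carries a hydroxyl group (-OH), whose atoms satisfy every constraint of the query, so the pattern matches.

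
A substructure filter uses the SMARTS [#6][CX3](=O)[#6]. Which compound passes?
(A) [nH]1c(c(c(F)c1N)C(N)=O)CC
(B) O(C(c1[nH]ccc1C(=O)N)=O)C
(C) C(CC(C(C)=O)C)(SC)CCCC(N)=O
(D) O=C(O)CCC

[#6][CX3](=O)[#6] describes a carbonyl carbon (no H) flanked by two carbons (a ketone).
(A) has a primary amide (-C(=O)NH2) but one neighbour of the carbonyl carbon is N, not C.
(B) has a methyl-ester group (-C(=O)OCH3) but one neighbour of the carbonyl carbon is O, not C.
(C) contains an acetyl/ketone group (-C(=O)CH3), which satisfies every atom and bond constraint.
(D) has a carboxylic acid group (-C(=O)OH) but one neighbour of the carbonyl carbon is O, not C.
So the answer is (C).

C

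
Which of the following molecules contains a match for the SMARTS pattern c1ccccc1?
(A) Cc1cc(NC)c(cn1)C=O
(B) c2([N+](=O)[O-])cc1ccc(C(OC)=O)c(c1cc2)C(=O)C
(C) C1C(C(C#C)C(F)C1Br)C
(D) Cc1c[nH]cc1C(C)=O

c1ccccc1 describes six aromatic carbons in a ring (a benzene ring).
(A) has a methyl group (-CH3) but no six-membered all-carbon aromatic ring is present.
(B) contains the required atom environment, so the pattern matches.
(C) has a methyl group (-CH3) but no six-membered all-carbon aromatic ring is present.
(D) has a methyl group (-CH3) but no six-membered all-carbon aromatic ring is present.
So the answer is (B).

B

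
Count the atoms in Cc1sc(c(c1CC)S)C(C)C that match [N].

0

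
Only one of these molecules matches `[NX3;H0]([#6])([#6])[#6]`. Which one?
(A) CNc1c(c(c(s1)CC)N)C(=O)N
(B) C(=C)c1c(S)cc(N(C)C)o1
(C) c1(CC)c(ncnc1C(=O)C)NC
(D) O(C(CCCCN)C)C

B

[NX3;H0]([#6])([#6])[#6] describes a trivalent nitrogen with no H, bonded to three carbons (a tertiary amine).
(A) has a primary amino group (-NH2) but the nitrogen has H2, not H0 with three carbons.
(B) contains a dimethylamino group (-N(CH3)2), which satisfies every atom and bond constraint.
(C) has an N-methylamino group (-NHCH3) but the nitrogen still has one H (H1), not H0.
(D) has a primary amino group (-NH2) but the nitrogen has H2, not H0 with three carbons.
So the answer is (B).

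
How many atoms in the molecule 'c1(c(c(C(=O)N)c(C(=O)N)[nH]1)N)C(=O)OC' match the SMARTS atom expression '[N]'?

3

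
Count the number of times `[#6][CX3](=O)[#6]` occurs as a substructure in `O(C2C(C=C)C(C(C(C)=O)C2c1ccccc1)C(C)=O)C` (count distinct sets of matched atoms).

[#6][CX3](=O)[#6] is the SMARTS for a ketone: a carbonyl carbon (no H) flanked by two carbons.
The molecule carries 2 separate instances of an acetyl/ketone group (-C(=O)CH3) meeting every constraint; each maps to a distinct set of atoms, giving 2 matches.

2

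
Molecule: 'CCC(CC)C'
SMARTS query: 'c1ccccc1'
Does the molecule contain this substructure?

No

The pattern c1ccccc1 describes six aromatic carbons in a ring — a benzene ring.
The closest candidate here is a methyl group (-CH3), but no six-membered all-carbon aromatic ring is present. No other fragment satisfies the full query, so there is no match.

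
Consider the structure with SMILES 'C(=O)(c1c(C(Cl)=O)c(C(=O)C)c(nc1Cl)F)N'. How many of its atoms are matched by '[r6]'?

6

The query [r6] means: r6 matches atoms in a six-membered ring.
Check the 17 heavy atoms by environment: 1× n (aromatic, in 6-ring) → match; 5× c (aromatic, in 6-ring) → match; 2× Cl (acyclic) → no; 4× C (acyclic) → no; 3× O (acyclic) → no; 1× F (acyclic) → no; 1× N (acyclic) → no.
Summing the matching environments: 1 + 5 = 6 matching atoms.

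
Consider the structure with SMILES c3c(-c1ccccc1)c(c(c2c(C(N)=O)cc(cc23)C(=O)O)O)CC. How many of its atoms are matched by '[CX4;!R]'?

2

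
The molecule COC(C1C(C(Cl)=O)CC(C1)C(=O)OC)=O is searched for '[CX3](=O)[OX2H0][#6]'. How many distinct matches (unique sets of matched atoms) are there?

[CX3](=O)[OX2H0][#6] is the SMARTS for an ester: a carbonyl carbon bonded to an oxygen that is itself bonded to carbon (no H on that O).
The molecule carries 2 separate instances of a methyl-ester group (-C(=O)OCH3) meeting every constraint; each maps to a distinct set of atoms, giving 2 matches.

2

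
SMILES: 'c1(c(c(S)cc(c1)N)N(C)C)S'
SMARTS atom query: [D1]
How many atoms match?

The query [D1] means: atom with exactly one heavy-atom neighbour (degree 1).
Check the 12 heavy atoms by environment: 4× c (aromatic, D3) → no; 2× c (aromatic, D2) → no; 2× S (D1) → match; 1× N (D3) → no; 2× C (D1) → match; 1× N (D1) → match.
Summing the matching environments: 2 + 2 + 1 = 5 matching atoms.

5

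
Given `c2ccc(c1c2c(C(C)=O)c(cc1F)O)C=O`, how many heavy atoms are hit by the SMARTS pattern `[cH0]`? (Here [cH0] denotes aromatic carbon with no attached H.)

6

The query [cH0] means: aromatic carbon with no attached hydrogen (substituted or ring-fusion).
Check the 17 heavy atoms by environment: 6× c (aromatic, H0) → match; 4× c (aromatic, H1) → no; 1× C (H0) → no; 2× O (H0) → no; 1× C (H3) → no; 1× C (H1) → no; 1× O (H1) → no; 1× F (H0) → no.
That gives 6 matching atoms.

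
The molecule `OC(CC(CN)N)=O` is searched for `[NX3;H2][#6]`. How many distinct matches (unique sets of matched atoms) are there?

2

[NX3;H2][#6] is the SMARTS for a primary amine: a trivalent nitrogen with two H attached to carbon.
The molecule carries 2 separate instances of a primary amino group (-NH2) meeting every constraint; each maps to a distinct set of atoms, giving 2 matches.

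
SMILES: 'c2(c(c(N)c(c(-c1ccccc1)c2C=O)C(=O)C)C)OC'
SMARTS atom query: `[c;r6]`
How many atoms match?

12

The query [c;r6] means: aromatic carbon that belongs to a six-membered ring.
Check the 21 heavy atoms by environment: 12× c (aromatic, in 6-ring) → match; 1× N (acyclic) → no; 5× C (acyclic) → no; 3× O (acyclic) → no.
That gives 12 matching atoms.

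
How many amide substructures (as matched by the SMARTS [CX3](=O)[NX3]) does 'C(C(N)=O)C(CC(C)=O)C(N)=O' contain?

2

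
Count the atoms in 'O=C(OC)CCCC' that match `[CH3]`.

2

Check the 8 heavy atoms by environment: 3× C (H2) → no; 2× C (H3) → match; 1× C (H0) → no; 2× O (H0) → no.
That gives 2 matching atoms.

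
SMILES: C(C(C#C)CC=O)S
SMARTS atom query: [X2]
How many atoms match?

3

Check the 8 heavy atoms by environment: 3× C (X4) → no; 2× C (X2) → match; 1× C (X3) → no; 1× O (X1) → no; 1× S (X2) → match.
Summing the matching environments: 2 + 1 = 3 matching atoms.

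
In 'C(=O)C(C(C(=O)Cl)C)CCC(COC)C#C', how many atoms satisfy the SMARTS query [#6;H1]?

5

Check the 16 heavy atoms by environment: 3× C (H2) → no; 5× C (H1) → match; 2× C (H3) → no; 3× O (H0) → no; 2× C (H0) → no; 1× Cl (H0) → no.
That gives 5 matching atoms.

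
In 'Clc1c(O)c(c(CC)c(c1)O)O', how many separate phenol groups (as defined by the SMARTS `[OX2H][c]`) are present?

3

[OX2H][c] is the SMARTS for a phenol: a hydroxyl oxygen attached to an aromatic carbon.
The molecule carries 3 separate instances of a hydroxyl group (-OH) meeting every constraint; each maps to a distinct set of atoms, giving 3 matches.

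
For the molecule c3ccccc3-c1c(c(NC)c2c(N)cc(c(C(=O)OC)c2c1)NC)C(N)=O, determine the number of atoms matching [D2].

The query [D2] means: atom with exactly two heavy-atom neighbours.
Check the 28 heavy atoms by environment: 9× c (aromatic, D3) → no; 7× c (aromatic, D2) → match; 2× C (D3) → no; 2× O (D1) → no; 1× O (D2) → match; 3× C (D1) → no; 2× N (D2) → match; 2× N (D1) → no.
Summing the matching environments: 7 + 1 + 2 = 10 matching atoms.

10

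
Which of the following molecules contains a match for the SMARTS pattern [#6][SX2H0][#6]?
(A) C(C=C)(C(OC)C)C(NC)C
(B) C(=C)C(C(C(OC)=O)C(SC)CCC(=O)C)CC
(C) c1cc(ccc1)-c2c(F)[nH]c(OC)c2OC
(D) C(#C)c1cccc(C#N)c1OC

[#6][SX2H0][#6] describes an aliphatic sulfur bridging two carbons with no H on the sulfur (a thioether).
(A) has a methoxy ether (-OCH3) but the bridging atom is O, not S.
(B) contains a methylthio ether (-SCH3), which satisfies every atom and bond constraint.
(C) has a methoxy ether (-OCH3) but the bridging atom is O, not S.
(D) has a methoxy ether (-OCH3) but the bridging atom is O, not S.
So the answer is (B).

B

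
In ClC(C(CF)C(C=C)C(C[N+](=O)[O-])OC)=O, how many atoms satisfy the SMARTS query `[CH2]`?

3

The query [CH2] means: aliphatic carbon with exactly two hydrogens.
Check the 16 heavy atoms by environment: 3× C (H2) → match; 4× C (H1) → no; 1× F (H0) → no; 1× C (H0) → no; 3× O (H0) → no; 1× Cl (H0) → no; 1× C (H3) → no; 1× N (charge +1, H0) → no; 1× O (charge -1, H0) → no.
That gives 3 matching atoms.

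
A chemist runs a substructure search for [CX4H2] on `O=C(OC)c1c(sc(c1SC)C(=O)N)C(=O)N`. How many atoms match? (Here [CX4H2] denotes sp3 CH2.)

0

The query [CX4H2] means: sp3 carbon (X4) with exactly two hydrogens.
Check the 17 heavy atoms by environment: 1× s (aromatic, H0, X2) → no; 4× c (aromatic, H0, X3) → no; 3× C (H0, X3) → no; 3× O (H0, X1) → no; 1× O (H0, X2) → no; 2× C (H3, X4) → no; 2× N (H2, X3) → no; 1× S (H0, X2) → no.
No environment satisfies the query, so 0 matching atoms.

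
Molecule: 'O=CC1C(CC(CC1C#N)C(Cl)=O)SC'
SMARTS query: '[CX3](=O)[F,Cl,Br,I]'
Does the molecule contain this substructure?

Yes

The pattern [CX3](=O)[F,Cl,Br,I] describes a carbonyl carbon bonded to a halogen — an acyl halide.
The molecule carries an acyl chloride (-C(=O)Cl), whose atoms satisfy every constraint of the query, so the pattern matches.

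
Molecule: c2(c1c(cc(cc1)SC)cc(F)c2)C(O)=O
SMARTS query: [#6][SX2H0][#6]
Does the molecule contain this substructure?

The pattern [#6][SX2H0][#6] describes an aliphatic sulfur bridging two carbons with no H on the sulfur — a thioether.
The molecule carries a methylthio ether (-SCH3), whose atoms satisfy every constraint of the query, so the pattern matches.

Yes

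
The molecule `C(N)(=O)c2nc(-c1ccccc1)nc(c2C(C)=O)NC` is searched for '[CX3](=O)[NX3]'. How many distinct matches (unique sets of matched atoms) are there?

[CX3](=O)[NX3] is the SMARTS for an amide: a carbonyl carbon bonded to a trivalent nitrogen.
Exactly one fragment in the molecule meets all constraints, giving 1 match.

1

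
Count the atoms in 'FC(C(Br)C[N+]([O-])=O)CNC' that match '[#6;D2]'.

2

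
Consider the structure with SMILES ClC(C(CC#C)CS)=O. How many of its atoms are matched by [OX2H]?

0

The query [OX2H] means: aliphatic oxygen with two connections, one of which is H — an -OH oxygen.
Check the 9 heavy atoms by environment: 2× C (H2, X4) → no; 1× C (H1, X4) → no; 1× C (H0, X2) → no; 1× C (H1, X2) → no; 1× C (H0, X3) → no; 1× O (H0, X1) → no; 1× Cl (H0, X1) → no; 1× S (H1, X2) → no.
No environment satisfies the query, so 0 matching atoms.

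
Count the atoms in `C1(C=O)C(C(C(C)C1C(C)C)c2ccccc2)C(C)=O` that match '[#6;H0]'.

2

Check the 20 heavy atoms by environment: 7× C (H1) → no; 4× C (H3) → no; 2× O (H0) → no; 1× c (aromatic, H0) → match; 5× c (aromatic, H1) → no; 1× C (H0) → match.
Summing the matching environments: 1 + 1 = 2 matching atoms.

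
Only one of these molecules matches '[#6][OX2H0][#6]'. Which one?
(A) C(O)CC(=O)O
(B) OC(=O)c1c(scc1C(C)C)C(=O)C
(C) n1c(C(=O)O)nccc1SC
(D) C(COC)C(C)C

D

[#6][OX2H0][#6] describes an aliphatic oxygen bridging two carbons with no H on the oxygen (an ether).
(A) has a hydroxyl group (-OH) but the oxygen has H1, not H0 bridging two carbons.
(B) has a carboxylic acid group (-C(=O)OH) but the -OH oxygen has H1; the =O is OX1, not OX2.
(C) has a carboxylic acid group (-C(=O)OH) but the -OH oxygen has H1; the =O is OX1, not OX2.
(D) contains a methoxy ether (-OCH3), which satisfies every atom and bond constraint.
So the answer is (D).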